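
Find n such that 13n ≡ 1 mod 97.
Since 97 is prime, by Fermat 13^(-1) ≡ 13^{95} ≡ 15 mod 97. Verify: 13 × 15 = 195 ≡ 1 mod 97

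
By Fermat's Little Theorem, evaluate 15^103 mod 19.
By Fermat: 15^{18} ≡ 1 (mod 19). 103 = 5×18 + 13. So 15^{103} ≡ 15^{13} ≡ 10 (mod 19)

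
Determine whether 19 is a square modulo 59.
By Euler's criterion: 19^{29} ≡ 1 (mod 59). Since this equals 1, 19 is a QR.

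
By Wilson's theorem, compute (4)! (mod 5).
By Wilson's theorem, (4)! ≡ -1 ≡ 4 (mod 5)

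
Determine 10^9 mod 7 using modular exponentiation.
Using Fermat: 10^{6} ≡ 1 mod 7. 9 ≡ 3 mod 6. So 10^{9} ≡ 10^{3} ≡ 6 mod 7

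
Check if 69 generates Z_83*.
69^{41} ≡ 1 mod 83 and 41 < 82, so ord_83(69) = 41 ≠ 82 and 69 is not a primitive root.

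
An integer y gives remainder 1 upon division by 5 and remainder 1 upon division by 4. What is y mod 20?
M = 5 × 4 = 20. M₁ = 4, y₁ ≡ 4 mod 5. M₂ = 5, y₂ ≡ 1 mod 4. y = 1×4×4 + 1×5×1 ≡ 1 mod 20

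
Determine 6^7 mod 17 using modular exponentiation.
By repeated squaring (mod 17): 6^{1}≡6, 6^{2}≡2, 6^{4}≡4. Then 6^{7} = 6^{4+2+1} ≡ 4 × 2 × 6 ≡ 14 (mod 17)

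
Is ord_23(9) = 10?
Powers of 9 mod 23: 9^1≡9, 9^2≡12, 9^3≡16, 9^4≡6, 9^5≡8, 9^6≡3, 9^7≡4, 9^8≡13, 9^9≡2, 9^10≡18, 9^11≡1. 9^10≡18≢1, so ord ≠ 10. No, the actual order is 11.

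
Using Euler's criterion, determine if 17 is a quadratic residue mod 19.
By Euler's criterion: 17^{9} ≡ 1 (mod 19). Since this equals 1, 17 is a QR.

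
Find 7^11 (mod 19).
By repeated squaring (mod 19): 7^{1}≡7, 7^{2}≡11, 7^{4}≡7, 7^{8}≡11. Then 7^{11} = 7^{8+2+1} ≡ 11 × 11 × 7 ≡ 11 (mod 19)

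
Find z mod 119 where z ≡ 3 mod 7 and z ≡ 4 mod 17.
M = 7 × 17 = 119. M₁ = 17, y₁ ≡ 5 mod 7. M₂ = 7, y₂ ≡ 5 mod 17. z = 3×17×5 + 4×7×5 ≡ 38 mod 119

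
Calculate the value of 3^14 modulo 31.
By repeated squaring (mod 31): 3^{1}≡3, 3^{2}≡9, 3^{4}≡19, 3^{8}≡20. Then 3^{14} = 3^{8+4+2} ≡ 20 × 19 × 9 ≡ 10 (mod 31)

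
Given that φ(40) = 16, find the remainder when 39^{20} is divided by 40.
By Euler: 39^{16} ≡ 1 mod 40 since gcd(39, 40) = 1. 20 = 1×16 + 4. So 39^{20} ≡ 39^{4} ≡ 1 mod 40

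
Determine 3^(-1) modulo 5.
Since 5 is prime, by Fermat 3^(-1) ≡ 3^{3} ≡ 2 (mod 5). Verify: 3 × 2 = 6 ≡ 1 (mod 5)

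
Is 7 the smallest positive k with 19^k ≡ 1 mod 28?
Powers of 19 mod 28: 19^1≡19, 19^2≡25, 19^3≡27, 19^4≡9, 19^5≡3, 19^6≡1. Already 19^6≡1, so the order is 6 < 7. No, the actual order is 6.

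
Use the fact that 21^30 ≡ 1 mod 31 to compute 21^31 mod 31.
By Fermat: 21^{30} ≡ 1 mod 31. So 21^{31} = 21^{30} · 21^{1} ≡ 21^{1} ≡ 21 mod 31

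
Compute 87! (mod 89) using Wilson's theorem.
(88)! = (87)! × (88) ≡ -1 (mod 89). So (87)! ≡ -1 × (88)^(-1) ≡ (-1)×(-1) = 1 (mod 89)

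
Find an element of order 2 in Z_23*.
22 has order 2 mod 23 since 22^{2} ≡ 1 mod 23 and no smaller power works.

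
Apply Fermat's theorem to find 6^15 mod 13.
By Fermat: 6^{12} ≡ 1 mod 13. So 6^{15} = 6^{12} · 6^{3} ≡ 6^{3} ≡ 8 mod 13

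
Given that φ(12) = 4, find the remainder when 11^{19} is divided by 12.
By Euler: 11^{4} ≡ 1 mod 12 since gcd(11, 12) = 1. 19 = 4×4 + 3. So 11^{19} ≡ 11^{3} ≡ 11 mod 12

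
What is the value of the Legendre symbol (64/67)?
(64/67) = 64^{33} mod 67 = 1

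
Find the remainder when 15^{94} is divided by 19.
By Fermat: 15^{18} ≡ 1 mod 19. 94 = 5×18 + 4. So 15^{94} ≡ 15^{4} ≡ 9 mod 19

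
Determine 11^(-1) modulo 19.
Since 19 is prime, by Fermat 11^(-1) ≡ 11^{17} ≡ 7 (mod 19). Verify: 11 × 7 = 77 ≡ 1 (mod 19)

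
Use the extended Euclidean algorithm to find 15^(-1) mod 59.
Extended GCD: 15(4) + 59(-1) = 1. So 15^(-1) ≡ 4 (mod 59). Verify: 15 × 4 = 60 ≡ 1 (mod 59)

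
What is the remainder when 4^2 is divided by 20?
4^{2} = 16 ≡ 16 mod 20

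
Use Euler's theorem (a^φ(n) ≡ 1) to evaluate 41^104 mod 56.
By Euler: 41^{24} ≡ 1 mod 56 since gcd(41, 56) = 1. 104 = 4×24 + 8. So 41^{104} ≡ 41^{8} ≡ 1 mod 56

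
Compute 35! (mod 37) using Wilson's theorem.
(36)! = (35)! × (36) ≡ -1 (mod 37). So (35)! ≡ -1 × (36)^(-1) ≡ (-1)×(-1) = 1 (mod 37)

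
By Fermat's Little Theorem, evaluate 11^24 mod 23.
By Fermat: 11^{22} ≡ 1 mod 23. So 11^{24} = 11^{22} · 11^{2} ≡ 11^{2} ≡ 6 mod 23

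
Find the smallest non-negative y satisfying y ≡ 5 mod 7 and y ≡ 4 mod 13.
M = 7 × 13 = 91. M₁ = 13, y₁ ≡ 6 mod 7. M₂ = 7, y₂ ≡ 2 mod 13. y = 5×13×6 + 4×7×2 ≡ 82 mod 91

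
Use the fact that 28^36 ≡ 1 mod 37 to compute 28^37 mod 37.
By Fermat: 28^{36} ≡ 1 mod 37. So 28^{37} = 28^{36} · 28^{1} ≡ 28^{1} ≡ 28 mod 37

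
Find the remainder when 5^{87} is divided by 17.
By Fermat: 5^{16} ≡ 1 (mod 17). 87 = 5×16 + 7. So 5^{87} ≡ 5^{7} ≡ 10 (mod 17)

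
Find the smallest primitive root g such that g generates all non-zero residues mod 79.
g = 3. For each prime q|78: 3^{39}≡78, 3^{26}≡23, 3^{6}≡18, none ≡ 1, so ord_79(3) = 78 and 3 is a primitive root.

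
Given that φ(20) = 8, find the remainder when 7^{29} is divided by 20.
By Euler: 7^{8} ≡ 1 (mod 20) since gcd(7, 20) = 1. 29 = 3×8 + 5. So 7^{29} ≡ 7^{5} ≡ 7 (mod 20)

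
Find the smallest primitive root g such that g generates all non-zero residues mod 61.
g = 2. For each prime q|60: 2^{30}≡60, 2^{20}≡47, 2^{12}≡9, none ≡ 1, so ord_61(2) = 60 and 2 is a primitive root.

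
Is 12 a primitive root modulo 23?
12^{11} ≡ 1 (mod 23) and 11 < 22, so ord_23(12) = 11 ≠ 22 and 12 is not a primitive root.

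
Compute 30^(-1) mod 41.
Since 41 is prime, by Fermat 30^(-1) ≡ 30^{39} ≡ 26 mod 41. Verify: 30 × 26 = 780 ≡ 1 mod 41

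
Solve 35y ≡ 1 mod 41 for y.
Since 41 is prime, by Fermat 35^(-1) ≡ 35^{39} ≡ 34 mod 41. Verify: 35 × 34 = 1190 ≡ 1 mod 41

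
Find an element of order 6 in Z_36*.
31 has order 6 mod 36 since 31^{6} ≡ 1 mod 36 and no smaller power works.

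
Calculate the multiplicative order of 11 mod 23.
Powers of 11 mod 23: 11^1≡11, 11^2≡6, 11^3≡20, 11^4≡13, 11^5≡5, 11^6≡9, 11^7≡7, 11^8≡8, 11^9≡19, 11^10≡2, 11^11≡22, 11^12≡12, 11^13≡17, 11^14≡3, 11^15≡10, 11^16≡18, 11^17≡14, 11^18≡16, 11^19≡15, 11^20≡4, 11^21≡21, 11^22≡1. So the order of 11 is 22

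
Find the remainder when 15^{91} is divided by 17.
By Fermat: 15^{16} ≡ 1 mod 17. 91 = 5×16 + 11. So 15^{91} ≡ 15^{11} ≡ 9 mod 17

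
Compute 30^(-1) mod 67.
Since 67 is prime, by Fermat 30^(-1) ≡ 30^{65} ≡ 38 mod 67. Verify: 30 × 38 = 1140 ≡ 1 mod 67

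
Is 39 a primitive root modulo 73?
ord_73(39) divides 72. For each prime q|72: 39^{36}≡72, 39^{24}≡64, none ≡ 1. So 39 has order 72 and is a primitive root mod 73.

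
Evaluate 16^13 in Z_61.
By repeated squaring mod 61: 16^{1}≡16, 16^{2}≡12, 16^{4}≡22, 16^{8}≡57. Then 16^{13} = 16^{8+4+1} ≡ 57 × 22 × 16 ≡ 56 mod 61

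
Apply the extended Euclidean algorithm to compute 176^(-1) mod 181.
Extended GCD: 176(36) + 181(-35) = 1. So 176^(-1) ≡ 36 mod 181. Verify: 176 × 36 = 6336 ≡ 1 mod 181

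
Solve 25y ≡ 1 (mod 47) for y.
Since 47 is prime, by Fermat 25^(-1) ≡ 25^{45} ≡ 32 (mod 47). Verify: 25 × 32 = 800 ≡ 1 (mod 47)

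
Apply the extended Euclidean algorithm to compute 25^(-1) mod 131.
Extended GCD: 25(21) + 131(-4) = 1. So 25^(-1) ≡ 21 mod 131. Verify: 25 × 21 = 525 ≡ 1 mod 131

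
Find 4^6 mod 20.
By repeated squaring mod 20: 4^{1}≡4, 4^{2}≡16, 4^{4}≡16. Then 4^{6} = 4^{4+2} ≡ 16 × 16 ≡ 16 mod 20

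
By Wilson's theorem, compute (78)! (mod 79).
By Wilson's theorem, (78)! ≡ -1 ≡ 78 (mod 79)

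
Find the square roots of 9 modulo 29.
The square roots of 9 mod 29 are 26 and 3. Verify: 26² = 676 ≡ 9 mod 29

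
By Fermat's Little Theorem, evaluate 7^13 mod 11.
By Fermat: 7^{10} ≡ 1 (mod 11). So 7^{13} = 7^{10} · 7^{3} ≡ 7^{3} ≡ 2 (mod 11)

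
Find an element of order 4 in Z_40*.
17 has order 4 mod 40 since 17^{4} ≡ 1 (mod 40) and no smaller power works.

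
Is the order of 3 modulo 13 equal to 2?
Powers of 3 mod 13: 3^1≡3, 3^2≡9, 3^3≡1. 3^2≡9≢1, so ord ≠ 2. No, the actual order is 3.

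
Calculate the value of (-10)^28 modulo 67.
By repeated squaring mod 67: (-10)^{1}≡57, (-10)^{2}≡33, (-10)^{4}≡17, (-10)^{8}≡21, (-10)^{16}≡39. Then (-10)^{28} = (-10)^{16+8+4} ≡ 39 × 21 × 17 ≡ 54 mod 67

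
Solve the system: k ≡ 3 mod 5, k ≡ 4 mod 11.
M = 5 × 11 = 55. M₁ = 11, y₁ ≡ 1 mod 5. M₂ = 5, y₂ ≡ 9 mod 11. k = 3×11×1 + 4×5×9 ≡ 48 mod 55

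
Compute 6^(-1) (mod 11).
Since 11 is prime, by Fermat 6^(-1) ≡ 6^{9} ≡ 2 (mod 11). Verify: 6 × 2 = 12 ≡ 1 (mod 11)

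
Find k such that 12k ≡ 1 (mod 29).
Since 29 is prime, by Fermat 12^(-1) ≡ 12^{27} ≡ 17 (mod 29). Verify: 12 × 17 = 204 ≡ 1 (mod 29)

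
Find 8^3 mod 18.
8^{3} = 512 ≡ 8 mod 18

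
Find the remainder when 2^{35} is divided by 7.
By Fermat: 2^{6} ≡ 1 (mod 7). 35 = 5×6 + 5. So 2^{35} ≡ 2^{5} ≡ 4 (mod 7)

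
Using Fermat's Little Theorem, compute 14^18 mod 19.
By Fermat's Little Theorem, 14^{18} ≡ 1 mod 19 since 19 is prime and gcd(14, 19) = 1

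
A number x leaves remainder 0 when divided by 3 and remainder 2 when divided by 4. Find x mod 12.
M = 3 × 4 = 12. M₁ = 4, y₁ ≡ 1 mod 3. M₂ = 3, y₂ ≡ 3 mod 4. x = 0×4×1 + 2×3×3 ≡ 6 mod 12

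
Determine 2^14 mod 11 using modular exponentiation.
Using Fermat: 2^{10} ≡ 1 mod 11. 14 ≡ 4 mod 10. So 2^{14} ≡ 2^{4} ≡ 5 mod 11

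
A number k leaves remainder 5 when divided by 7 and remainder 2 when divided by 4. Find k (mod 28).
M = 7 × 4 = 28. M₁ = 4, y₁ ≡ 2 (mod 7). M₂ = 7, y₂ ≡ 3 (mod 4). k = 5×4×2 + 2×7×3 ≡ 26 (mod 28)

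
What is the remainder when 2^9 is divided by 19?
By repeated squaring mod 19: 2^{1}≡2, 2^{2}≡4, 2^{4}≡16, 2^{8}≡9. Then 2^{9} = 2^{8+1} ≡ 9 × 2 ≡ 18 mod 19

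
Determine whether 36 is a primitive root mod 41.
36^{20} ≡ 1 mod 41 and 20 < 40, so ord_41(36) = 20 ≠ 40 and 36 is not a primitive root.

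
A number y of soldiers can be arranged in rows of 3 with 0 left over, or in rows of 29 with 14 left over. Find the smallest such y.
M = 3 × 29 = 87. M₁ = 29, y₁ ≡ 2 mod 3. M₂ = 3, y₂ ≡ 10 mod 29. y = 0×29×2 + 14×3×10 ≡ 72 mod 87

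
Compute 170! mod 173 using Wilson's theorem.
(172)! = (170)! × (171) × (172) ≡ -1 mod 173. So (170)! ≡ -1 × [(172)(171)]^(-1) ≡ 86 mod 173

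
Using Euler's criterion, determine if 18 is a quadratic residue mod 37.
By Euler's criterion: 18^{18} ≡ 36 mod 37. Since this equals -1 (≡ 36), 18 is not a QR.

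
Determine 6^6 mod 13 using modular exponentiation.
By repeated squaring (mod 13): 6^{1}≡6, 6^{2}≡10, 6^{4}≡9. Then 6^{6} = 6^{4+2} ≡ 9 × 10 ≡ 12 (mod 13)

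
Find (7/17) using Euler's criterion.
(7/17) = 7^{8} mod 17 = -1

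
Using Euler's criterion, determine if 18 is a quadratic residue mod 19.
By Euler's criterion: 18^{9} ≡ 18 (mod 19). Since this equals -1 (≡ 18), 18 is not a QR.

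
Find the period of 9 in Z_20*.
Powers of 9 mod 20: 9^1≡9, 9^2≡1. So the order of 9 is 2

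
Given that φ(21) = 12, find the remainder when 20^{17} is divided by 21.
By Euler: 20^{12} ≡ 1 (mod 21) since gcd(20, 21) = 1. 17 = 1×12 + 5. So 20^{17} ≡ 20^{5} ≡ 20 (mod 21)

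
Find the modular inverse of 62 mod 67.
Since 67 is prime, by Fermat 62^(-1) ≡ 62^{65} ≡ 40 (mod 67). Verify: 62 × 40 = 2480 ≡ 1 (mod 67)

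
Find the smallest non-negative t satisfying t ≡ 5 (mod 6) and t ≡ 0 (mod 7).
M = 6 × 7 = 42. M₁ = 7, y₁ ≡ 1 (mod 6). M₂ = 6, y₂ ≡ 6 (mod 7). t = 5×7×1 + 0×6×6 ≡ 35 (mod 42)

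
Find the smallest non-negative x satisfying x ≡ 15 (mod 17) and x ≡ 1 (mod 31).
M = 17 × 31 = 527. M₁ = 31, y₁ ≡ 11 (mod 17). M₂ = 17, y₂ ≡ 11 (mod 31). x = 15×31×11 + 1×17×11 ≡ 32 (mod 527)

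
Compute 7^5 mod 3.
Using Fermat: 7^{2} ≡ 1 mod 3. 5 ≡ 1 mod 2. So 7^{5} ≡ 7^{1} ≡ 1 mod 3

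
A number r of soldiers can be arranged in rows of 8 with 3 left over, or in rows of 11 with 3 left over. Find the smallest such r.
M = 8 × 11 = 88. M₁ = 11, y₁ ≡ 3 mod 8. M₂ = 8, y₂ ≡ 7 mod 11. r = 3×11×3 + 3×8×7 ≡ 3 mod 88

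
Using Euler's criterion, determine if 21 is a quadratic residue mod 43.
By Euler's criterion: 21^{21} ≡ 1 mod 43. Since this equals 1, 21 is a QR.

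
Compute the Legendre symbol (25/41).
(25/41) = 25^{20} mod 41 = 1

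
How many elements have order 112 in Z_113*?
A prime p has φ(p-1) primitive roots; here φ(112) = 48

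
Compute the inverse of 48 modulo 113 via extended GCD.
Extended GCD: 48(-40) + 113(17) = 1. So 48^(-1) ≡ -40 ≡ 73 mod 113. Verify: 48 × 73 = 3504 ≡ 1 mod 113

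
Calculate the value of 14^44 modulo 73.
By repeated squaring mod 73: 14^{1}≡14, 14^{2}≡50, 14^{4}≡18, 14^{8}≡32, 14^{16}≡2, 14^{32}≡4. Then 14^{44} = 14^{32+8+4} ≡ 4 × 32 × 18 ≡ 41 mod 73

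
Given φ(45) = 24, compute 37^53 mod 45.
By Euler: 37^{24} ≡ 1 (mod 45) since gcd(37, 45) = 1. 53 = 2×24 + 5. So 37^{53} ≡ 37^{5} ≡ 37 (mod 45)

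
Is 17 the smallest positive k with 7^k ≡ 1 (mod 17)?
Powers of 7 mod 17: 7^1≡7, 7^2≡15, 7^3≡3, 7^4≡4, 7^5≡11, 7^6≡9, 7^7≡12, 7^8≡16, 7^9≡10, 7^10≡2, 7^11≡14, 7^12≡13, 7^13≡6, 7^14≡8, 7^15≡5, 7^16≡1. Already 7^16≡1, so the order is 16 < 17. No, the actual order is 16.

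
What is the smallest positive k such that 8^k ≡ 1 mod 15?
Powers of 8 mod 15: 8^1≡8, 8^2≡4, 8^3≡2, 8^4≡1. So the order of 8 is 4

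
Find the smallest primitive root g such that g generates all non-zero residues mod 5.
g = 2. Powers: [2, 4, 3, 1] generates all 4 non-zero residues.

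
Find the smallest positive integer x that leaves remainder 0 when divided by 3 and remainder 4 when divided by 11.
M = 3 × 11 = 33. M₁ = 11, y₁ ≡ 2 (mod 3). M₂ = 3, y₂ ≡ 4 (mod 11). x = 0×11×2 + 4×3×4 ≡ 15 (mod 33)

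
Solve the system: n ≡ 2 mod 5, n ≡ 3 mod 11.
M = 5 × 11 = 55. M₁ = 11, y₁ ≡ 1 mod 5. M₂ = 5, y₂ ≡ 9 mod 11. n = 2×11×1 + 3×5×9 ≡ 47 mod 55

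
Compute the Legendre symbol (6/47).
(6/47) = 6^{23} mod 47 = 1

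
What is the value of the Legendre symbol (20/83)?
(20/83) = 20^{41} mod 83 = -1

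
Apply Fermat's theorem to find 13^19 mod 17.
By Fermat: 13^{16} ≡ 1 mod 17. So 13^{19} = 13^{16} · 13^{3} ≡ 13^{3} ≡ 4 mod 17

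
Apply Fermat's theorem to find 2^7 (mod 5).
By Fermat: 2^{4} ≡ 1 (mod 5). So 2^{7} = 2^{4} · 2^{3} ≡ 2^{3} ≡ 3 (mod 5)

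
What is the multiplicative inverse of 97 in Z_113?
Since 113 is prime, by Fermat 97^(-1) ≡ 97^{111} ≡ 7 (mod 113). Verify: 97 × 7 = 679 ≡ 1 (mod 113)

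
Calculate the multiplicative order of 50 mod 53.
Powers of 50 mod 53: 50^1≡50, 50^2≡9, 50^3≡26, 50^4≡28, 50^5≡22, 50^6≡40, 50^7≡39, 50^8≡42, 50^9≡33, 50^10≡7, 50^11≡32, 50^12≡10, 50^13≡23, 50^14≡37, 50^15≡48, 50^16≡15, 50^17≡8, 50^18≡29, 50^19≡19, 50^20≡49, 50^21≡12, 50^22≡17, 50^23≡2, 50^24≡47, 50^25≡18, 50^26≡52, 50^27≡3, 50^28≡44, 50^29≡27, 50^30≡25, 50^31≡31, 50^32≡13, 50^33≡14, 50^34≡11, 50^35≡20, 50^36≡46, 50^37≡21, 50^38≡43, 50^39≡30, 50^40≡16, 50^41≡5, 50^42≡38, 50^43≡45, 50^44≡24, 50^45≡34, 50^46≡4, 50^47≡41, 50^48≡36, 50^49≡51, 50^50≡6, 50^51≡35, 50^52≡1. ord_53(50) = 52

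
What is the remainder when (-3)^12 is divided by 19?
By repeated squaring (mod 19): (-3)^{1}≡16, (-3)^{2}≡9, (-3)^{4}≡5, (-3)^{8}≡6. Then (-3)^{12} = (-3)^{8+4} ≡ 6 × 5 ≡ 11 (mod 19)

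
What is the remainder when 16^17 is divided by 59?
By repeated squaring (mod 59): 16^{1}≡16, 16^{2}≡20, 16^{4}≡46, 16^{8}≡51, 16^{16}≡5. Then 16^{17} = 16^{16+1} ≡ 5 × 16 ≡ 21 (mod 59)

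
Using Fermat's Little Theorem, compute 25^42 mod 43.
By Fermat's Little Theorem, 25^{42} ≡ 1 mod 43 since 43 is prime and gcd(25, 43) = 1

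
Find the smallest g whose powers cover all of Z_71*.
g = 7. Powers: [7, 49, 59, 58, 51, 2, ...] generates all 70 non-zero residues.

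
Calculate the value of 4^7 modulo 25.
By repeated squaring mod 25: 4^{1}≡4, 4^{2}≡16, 4^{4}≡6. Then 4^{7} = 4^{4+2+1} ≡ 6 × 16 × 4 ≡ 9 mod 25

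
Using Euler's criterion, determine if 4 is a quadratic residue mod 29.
By Euler's criterion: 4^{14} ≡ 1 (mod 29). Since this equals 1, 4 is a QR.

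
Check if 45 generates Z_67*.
45^{22} ≡ 1 mod 67 and 22 < 66, so ord_67(45) = 22 ≠ 66 and 45 is not a primitive root.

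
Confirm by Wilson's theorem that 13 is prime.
(12)! mod 13 = 12. Since this equals -1 mod 13, Wilson confirms 13 is prime.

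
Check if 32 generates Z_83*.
ord_83(32) divides 82. For each prime q|82: 32^{41}≡82, 32^{2}≡28, none ≡ 1. So 32 has order 82 and is a primitive root mod 83.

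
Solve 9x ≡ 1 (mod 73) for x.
Since 73 is prime, by Fermat 9^(-1) ≡ 9^{71} ≡ 65 (mod 73). Verify: 9 × 65 = 585 ≡ 1 (mod 73)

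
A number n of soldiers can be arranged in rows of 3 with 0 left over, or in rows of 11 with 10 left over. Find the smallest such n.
M = 3 × 11 = 33. M₁ = 11, y₁ ≡ 2 mod 3. M₂ = 3, y₂ ≡ 4 mod 11. n = 0×11×2 + 10×3×4 ≡ 21 mod 33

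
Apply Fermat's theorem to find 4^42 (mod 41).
By Fermat: 4^{40} ≡ 1 (mod 41). So 4^{42} = 4^{40} · 4^{2} ≡ 4^{2} ≡ 16 (mod 41)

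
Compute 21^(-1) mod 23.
Since 23 is prime, by Fermat 21^(-1) ≡ 21^{21} ≡ 11 mod 23. Verify: 21 × 11 = 231 ≡ 1 mod 23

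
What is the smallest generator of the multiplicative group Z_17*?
g = 3. For each prime q|16: 3^{8}≡16, none ≡ 1, so ord_17(3) = 16 and 3 is a primitive root.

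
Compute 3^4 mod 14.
3^{4} = 81 ≡ 11 (mod 14)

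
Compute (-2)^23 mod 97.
By repeated squaring (mod 97): (-2)^{1}≡95, (-2)^{2}≡4, (-2)^{4}≡16, (-2)^{8}≡62, (-2)^{16}≡61. Then (-2)^{23} = (-2)^{16+4+2+1} ≡ 61 × 16 × 4 × 95 ≡ 49 (mod 97)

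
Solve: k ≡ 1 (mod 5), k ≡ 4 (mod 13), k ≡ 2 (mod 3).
M = 5 × 13 × 3 = 195. M₁ = 39, y₁ ≡ 4 (mod 5). M₂ = 15, y₂ ≡ 7 (mod 13). M₃ = 65, y₃ ≡ 2 (mod 3). k = 1×39×4 + 4×15×7 + 2×65×2 ≡ 56 (mod 195)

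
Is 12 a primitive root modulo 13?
12^{2} ≡ 1 (mod 13) and 2 < 12, so ord_13(12) = 2 ≠ 12 and 12 is not a primitive root.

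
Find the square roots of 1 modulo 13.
The square roots of 1 mod 13 are 1 and 12. Verify: 1² = 1 ≡ 1 (mod 13)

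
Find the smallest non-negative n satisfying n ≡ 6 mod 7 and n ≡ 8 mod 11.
M = 7 × 11 = 77. M₁ = 11, y₁ ≡ 2 mod 7. M₂ = 7, y₂ ≡ 8 mod 11. n = 6×11×2 + 8×7×8 ≡ 41 mod 77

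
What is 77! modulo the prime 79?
(78)! = (77)! × (78) ≡ -1 (mod 79). So (77)! ≡ -1 × (78)^(-1) ≡ (-1)×(-1) = 1 (mod 79)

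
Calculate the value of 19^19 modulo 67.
By repeated squaring (mod 67): 19^{1}≡19, 19^{2}≡26, 19^{4}≡6, 19^{8}≡36, 19^{16}≡23. Then 19^{19} = 19^{16+2+1} ≡ 23 × 26 × 19 ≡ 39 (mod 67)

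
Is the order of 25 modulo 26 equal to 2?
Powers of 25 mod 26: 25^1≡25, 25^2≡1. First k with 25^k≡1 is k=2. Yes, ord_26(25) = 2.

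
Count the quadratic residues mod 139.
Exactly half the non-zero residues mod a prime are QRs: (139-1)/2 = 69.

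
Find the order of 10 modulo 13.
Powers of 10 mod 13: 10^1≡10, 10^2≡9, 10^3≡12, 10^4≡3, 10^5≡4, 10^6≡1. Order = 6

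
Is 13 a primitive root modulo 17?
13^{4} ≡ 1 mod 17 and 4 < 16, so ord_17(13) = 4 ≠ 16 and 13 is not a primitive root.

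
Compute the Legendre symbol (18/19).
(18/19) = 18^{9} mod 19 = -1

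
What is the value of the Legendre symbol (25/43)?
(25/43) = 25^{21} mod 43 = 1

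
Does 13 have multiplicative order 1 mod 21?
Powers of 13 mod 21: 13^1≡13, 13^2≡1. 13^1≡13≢1, so ord ≠ 1. No, the actual order is 2.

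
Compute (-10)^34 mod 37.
By repeated squaring mod 37: (-10)^{1}≡27, (-10)^{2}≡26, (-10)^{4}≡10, (-10)^{8}≡26, (-10)^{16}≡10, (-10)^{32}≡26. Then (-10)^{34} = (-10)^{32+2} ≡ 26 × 26 ≡ 10 mod 37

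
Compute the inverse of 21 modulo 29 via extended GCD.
Extended GCD: 21(-11) + 29(8) = 1. So 21^(-1) ≡ -11 ≡ 18 mod 29. Verify: 21 × 18 = 378 ≡ 1 mod 29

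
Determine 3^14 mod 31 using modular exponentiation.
By repeated squaring (mod 31): 3^{1}≡3, 3^{2}≡9, 3^{4}≡19, 3^{8}≡20. Then 3^{14} = 3^{8+4+2} ≡ 20 × 19 × 9 ≡ 10 (mod 31)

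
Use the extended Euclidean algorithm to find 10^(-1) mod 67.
Extended GCD: 10(-20) + 67(3) = 1. So 10^(-1) ≡ -20 ≡ 47 mod 67. Verify: 10 × 47 = 470 ≡ 1 mod 67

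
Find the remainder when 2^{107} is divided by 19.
By Fermat: 2^{18} ≡ 1 (mod 19). 107 = 5×18 + 17. So 2^{107} ≡ 2^{17} ≡ 10 (mod 19)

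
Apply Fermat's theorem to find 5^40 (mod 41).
By Fermat's Little Theorem, 5^{40} ≡ 1 (mod 41) since 41 is prime and gcd(5, 41) = 1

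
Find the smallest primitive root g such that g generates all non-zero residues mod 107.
g = 2. For each prime q|106: 2^{53}≡106, 2^{2}≡4, none ≡ 1, so ord_107(2) = 106 and 2 is a primitive root.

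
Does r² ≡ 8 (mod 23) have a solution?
By Euler's criterion: 8^{11} ≡ 1 (mod 23). Since this equals 1, 8 is a QR.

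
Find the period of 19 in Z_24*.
Powers of 19 mod 24: 19^1≡19, 19^2≡1. Order = 2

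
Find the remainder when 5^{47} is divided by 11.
By Fermat: 5^{10} ≡ 1 mod 11. 47 = 4×10 + 7. So 5^{47} ≡ 5^{7} ≡ 3 mod 11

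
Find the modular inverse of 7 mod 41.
Since 41 is prime, by Fermat 7^(-1) ≡ 7^{39} ≡ 6 mod 41. Verify: 7 × 6 = 42 ≡ 1 mod 41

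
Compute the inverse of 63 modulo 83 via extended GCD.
Extended GCD: 63(29) + 83(-22) = 1. So 63^(-1) ≡ 29 (mod 83). Verify: 63 × 29 = 1827 ≡ 1 (mod 83)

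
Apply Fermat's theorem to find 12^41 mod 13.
By Fermat: 12^{12} ≡ 1 mod 13. 41 = 3×12 + 5. So 12^{41} ≡ 12^{5} ≡ 12 mod 13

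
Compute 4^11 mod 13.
By repeated squaring (mod 13): 4^{1}≡4, 4^{2}≡3, 4^{4}≡9, 4^{8}≡3. Then 4^{11} = 4^{8+2+1} ≡ 3 × 3 × 4 ≡ 10 (mod 13)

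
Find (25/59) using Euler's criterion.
(25/59) = 25^{29} mod 59 = 1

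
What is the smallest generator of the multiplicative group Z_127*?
g = 3. For each prime q|126: 3^{63}≡126, 3^{42}≡107, 3^{18}≡4, none ≡ 1, so ord_127(3) = 126 and 3 is a primitive root.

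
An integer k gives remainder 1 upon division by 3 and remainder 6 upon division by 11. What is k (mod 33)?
M = 3 × 11 = 33. M₁ = 11, y₁ ≡ 2 (mod 3). M₂ = 3, y₂ ≡ 4 (mod 11). k = 1×11×2 + 6×3×4 ≡ 28 (mod 33)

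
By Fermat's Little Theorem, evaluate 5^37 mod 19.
By Fermat: 5^{18} ≡ 1 mod 19. 37 = 2×18 + 1. So 5^{37} ≡ 5^{1} ≡ 5 mod 19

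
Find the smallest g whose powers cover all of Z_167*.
g = 5. For each prime q|166: 5^{83}≡166, 5^{2}≡25, none ≡ 1, so ord_167(5) = 166 and 5 is a primitive root.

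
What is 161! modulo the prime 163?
(162)! = (161)! × (162) ≡ -1 (mod 163). So (161)! ≡ -1 × (162)^(-1) ≡ (-1)×(-1) = 1 (mod 163)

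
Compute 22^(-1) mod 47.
Since 47 is prime, by Fermat 22^(-1) ≡ 22^{45} ≡ 15 mod 47. Verify: 22 × 15 = 330 ≡ 1 mod 47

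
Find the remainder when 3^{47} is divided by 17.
By Fermat: 3^{16} ≡ 1 (mod 17). 47 = 2×16 + 15. So 3^{47} ≡ 3^{15} ≡ 6 (mod 17)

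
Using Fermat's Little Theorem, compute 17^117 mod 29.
By Fermat: 17^{28} ≡ 1 mod 29. 117 = 4×28 + 5. So 17^{117} ≡ 17^{5} ≡ 17 mod 29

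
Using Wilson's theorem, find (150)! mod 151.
By Wilson's theorem, (150)! ≡ -1 ≡ 150 mod 151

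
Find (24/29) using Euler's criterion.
(24/29) = 24^{14} mod 29 = 1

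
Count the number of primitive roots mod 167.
There are φ(167-1) = φ(166) = 82 primitive roots modulo 167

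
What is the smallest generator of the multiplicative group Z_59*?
g = 2. Powers: [2, 4, 8, 16, 32, 5, 10, 20, 40, 21, ...] generates all 58 non-zero residues.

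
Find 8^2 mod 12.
8^{2} = 64 ≡ 4 mod 12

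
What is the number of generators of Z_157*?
There are φ(157-1) = φ(156) = 48 primitive roots modulo 157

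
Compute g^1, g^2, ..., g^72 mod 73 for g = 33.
33^1, 33^2, ..., 33^{72} mod 73: [33, 67, 21, 36, 20, 3, 26, 55, 63, 35, 60, 9, 5, 19, 43, 32, 34, 27, 15, 57, 56, 23, 29, 8, 45, 25, 22, 69, 14, 24, 62, 2, 66, 61, 42, 72, 40, 6, 52, 37, 53, 70, 47, 18, 10, 38, 13, 64, 68, 54, 30, 41, 39, 46, 58, 16, 17, 50, 44, 65, 28, 48, 51, 4, 59, 49, 11, 71, 7, 12, 31, 1]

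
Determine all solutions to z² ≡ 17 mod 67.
The square roots of 17 mod 67 are 33 and 34. Verify: 33² = 1089 ≡ 17 mod 67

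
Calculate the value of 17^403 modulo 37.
Using Fermat: 17^{36} ≡ 1 mod 37. 403 ≡ 7 mod 36. So 17^{403} ≡ 17^{7} ≡ 15 mod 37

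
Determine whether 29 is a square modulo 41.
By Euler's criterion: 29^{20} ≡ 40 (mod 41). Since this equals -1 (≡ 40), 29 is not a QR.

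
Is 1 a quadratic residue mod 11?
By Euler's criterion: 1^{5} ≡ 1 (mod 11). Since this equals 1, 1 is a QR.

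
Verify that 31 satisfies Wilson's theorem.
(30)! mod 31 = 30. Since this equals -1 mod 31, Wilson confirms 31 is prime.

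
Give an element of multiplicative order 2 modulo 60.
49 has order 2 mod 60 since 49^{2} ≡ 1 mod 60 and no smaller power works.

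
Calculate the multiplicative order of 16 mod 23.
Powers of 16 mod 23: 16^1≡16, 16^2≡3, 16^3≡2, 16^4≡9, 16^5≡6, 16^6≡4, 16^7≡18, 16^8≡12, 16^9≡8, 16^10≡13, 16^11≡1. ord_23(16) = 11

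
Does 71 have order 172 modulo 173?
ord_173(71) divides 172. For each prime q|172: 71^{86}≡172, 71^{4}≡57, none ≡ 1. So 71 has order 172 and is a primitive root mod 173.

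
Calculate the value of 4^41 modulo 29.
Using Fermat: 4^{28} ≡ 1 mod 29. 41 ≡ 13 mod 28. So 4^{41} ≡ 4^{13} ≡ 22 mod 29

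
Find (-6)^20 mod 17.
Using Fermat: (-6)^{16} ≡ 1 mod 17. 20 ≡ 4 mod 16. So (-6)^{20} ≡ (-6)^{4} ≡ 4 mod 17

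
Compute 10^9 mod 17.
By repeated squaring (mod 17): 10^{1}≡10, 10^{2}≡15, 10^{4}≡4, 10^{8}≡16. Then 10^{9} = 10^{8+1} ≡ 16 × 10 ≡ 7 (mod 17)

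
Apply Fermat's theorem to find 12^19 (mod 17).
By Fermat: 12^{16} ≡ 1 (mod 17). So 12^{19} = 12^{16} · 12^{3} ≡ 12^{3} ≡ 11 (mod 17)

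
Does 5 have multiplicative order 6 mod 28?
Powers of 5 mod 28: 5^1≡5, 5^2≡25, 5^3≡13, 5^4≡9, 5^5≡17, 5^6≡1. First k with 5^k≡1 is k=6. Yes, ord_28(5) = 6.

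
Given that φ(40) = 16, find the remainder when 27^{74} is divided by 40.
By Euler: 27^{16} ≡ 1 (mod 40) since gcd(27, 40) = 1. 74 = 4×16 + 10. So 27^{74} ≡ 27^{10} ≡ 9 (mod 40)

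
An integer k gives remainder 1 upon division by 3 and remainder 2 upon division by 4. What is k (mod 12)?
M = 3 × 4 = 12. M₁ = 4, y₁ ≡ 1 (mod 3). M₂ = 3, y₂ ≡ 3 (mod 4). k = 1×4×1 + 2×3×3 ≡ 10 (mod 12)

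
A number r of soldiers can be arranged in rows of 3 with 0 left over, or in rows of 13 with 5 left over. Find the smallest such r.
M = 3 × 13 = 39. M₁ = 13, y₁ ≡ 1 mod 3. M₂ = 3, y₂ ≡ 9 mod 13. r = 0×13×1 + 5×3×9 ≡ 18 mod 39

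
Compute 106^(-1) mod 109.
Since 109 is prime, by Fermat 106^(-1) ≡ 106^{107} ≡ 36 mod 109. Verify: 106 × 36 = 3816 ≡ 1 mod 109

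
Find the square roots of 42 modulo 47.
The square roots of 42 mod 47 are 18 and 29. Verify: 18² = 324 ≡ 42 (mod 47)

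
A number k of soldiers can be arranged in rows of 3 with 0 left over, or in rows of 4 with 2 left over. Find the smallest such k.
M = 3 × 4 = 12. M₁ = 4, y₁ ≡ 1 mod 3. M₂ = 3, y₂ ≡ 3 mod 4. k = 0×4×1 + 2×3×3 ≡ 6 mod 12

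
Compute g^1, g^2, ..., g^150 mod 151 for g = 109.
109^1, 109^2, ..., 109^{150} mod 151: [109, 103, 53, 39, 23, 91, 104, 11, 142, 76, 130, 127, 102, 95, 87, 121, 52, 81, 71, 38, 65, 139, 51, 123, 119, 136, 26, 116, 111, 19, 108, 145, 101, 137, 135, 68, 13, 58, 131, 85, 54, 148, 126, 144, 143, 34, 82, 29, 141, 118, 27, 74, 63, 72, 147, 17, 41, 90, 146, 59, 89, 37, 107, 36, 149, 84, 96, 45, 73, 105, 120, 94, 129, 18, 150, 42, 48, 98, 112, 128, 60, 47, 140, 9, 75, 21, 24, 49, 56, 64, 30, 99, 70, 80, 113, 86, 12, 100, 28, 32, 15, 125, 35, 40, 132, 43, 6, 50, 14, 16, 83, 138, 93, 20, 66, 97, 3, 25, 7, 8, 117, 69, 122, 10, 33, 124, 77, 88, 79, 4, 134, 110, 61, 5, 92, 62, 114, 44, 115, 2, 67, 55, 106, 78, 46, 31, 57, 22, 133, 1]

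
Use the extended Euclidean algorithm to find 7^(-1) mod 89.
Extended GCD: 7(-38) + 89(3) = 1. So 7^(-1) ≡ -38 ≡ 51 (mod 89). Verify: 7 × 51 = 357 ≡ 1 (mod 89)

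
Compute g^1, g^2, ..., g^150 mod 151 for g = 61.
61^1, 61^2, ..., 61^{150} mod 151: [61, 97, 28, 47, 149, 29, 108, 95, 57, 4, 93, 86, 112, 37, 143, 116, 130, 78, 77, 16, 70, 42, 146, 148, 119, 11, 67, 10, 6, 64, 129, 17, 131, 139, 23, 44, 117, 40, 24, 105, 63, 68, 71, 103, 92, 25, 15, 9, 96, 118, 101, 121, 133, 110, 66, 100, 60, 36, 82, 19, 102, 31, 79, 138, 113, 98, 89, 144, 26, 76, 106, 124, 14, 99, 150, 90, 54, 123, 104, 2, 122, 43, 56, 94, 147, 58, 65, 39, 114, 8, 35, 21, 73, 74, 135, 81, 109, 5, 3, 32, 140, 84, 141, 145, 87, 22, 134, 20, 12, 128, 107, 34, 111, 127, 46, 88, 83, 80, 48, 59, 126, 136, 142, 55, 33, 50, 30, 18, 41, 85, 51, 91, 115, 69, 132, 49, 120, 72, 13, 38, 53, 62, 7, 125, 75, 45, 27, 137, 52, 1]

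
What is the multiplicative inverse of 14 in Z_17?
Since 17 is prime, by Fermat 14^(-1) ≡ 14^{15} ≡ 11 (mod 17). Verify: 14 × 11 = 154 ≡ 1 (mod 17)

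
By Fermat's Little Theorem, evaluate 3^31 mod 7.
By Fermat: 3^{6} ≡ 1 mod 7. 31 = 5×6 + 1. So 3^{31} ≡ 3^{1} ≡ 3 mod 7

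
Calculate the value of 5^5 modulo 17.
By repeated squaring mod 17: 5^{1}≡5, 5^{2}≡8, 5^{4}≡13. Then 5^{5} = 5^{4+1} ≡ 13 × 5 ≡ 14 mod 17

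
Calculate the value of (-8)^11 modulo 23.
By repeated squaring mod 23: (-8)^{1}≡15, (-8)^{2}≡18, (-8)^{4}≡2, (-8)^{8}≡4. Then (-8)^{11} = (-8)^{8+2+1} ≡ 4 × 18 × 15 ≡ 22 mod 23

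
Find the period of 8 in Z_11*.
Powers of 8 mod 11: 8^1≡8, 8^2≡9, 8^3≡6, 8^4≡4, 8^5≡10, 8^6≡3, 8^7≡2, 8^8≡5, 8^9≡7, 8^10≡1. ord_11(8) = 10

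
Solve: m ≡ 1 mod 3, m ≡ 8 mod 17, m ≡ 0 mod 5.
M = 3 × 17 × 5 = 255. M₁ = 85, y₁ ≡ 1 mod 3. M₂ = 15, y₂ ≡ 8 mod 17. M₃ = 51, y₃ ≡ 1 mod 5. m = 1×85×1 + 8×15×8 + 0×51×1 ≡ 25 mod 255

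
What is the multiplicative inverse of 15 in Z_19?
Since 19 is prime, by Fermat 15^(-1) ≡ 15^{17} ≡ 14 mod 19. Verify: 15 × 14 = 210 ≡ 1 mod 19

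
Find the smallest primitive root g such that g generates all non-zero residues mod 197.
g = 2. For each prime q|196: 2^{98}≡196, 2^{28}≡104, none ≡ 1, so ord_197(2) = 196 and 2 is a primitive root.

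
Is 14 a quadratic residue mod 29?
By Euler's criterion: 14^{14} ≡ 28 (mod 29). Since this equals -1 (≡ 28), 14 is not a QR.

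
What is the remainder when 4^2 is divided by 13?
4^{2} = 16 ≡ 3 mod 13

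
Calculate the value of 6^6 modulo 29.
By repeated squaring (mod 29): 6^{1}≡6, 6^{2}≡7, 6^{4}≡20. Then 6^{6} = 6^{4+2} ≡ 20 × 7 ≡ 24 (mod 29)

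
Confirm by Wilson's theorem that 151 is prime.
(150)! mod 151 = 150. Since this equals -1 mod 151, Wilson confirms 151 is prime.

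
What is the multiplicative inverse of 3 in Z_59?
Since 59 is prime, by Fermat 3^(-1) ≡ 3^{57} ≡ 20 mod 59. Verify: 3 × 20 = 60 ≡ 1 mod 59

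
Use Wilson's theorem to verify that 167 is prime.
(166)! mod 167 = 166. Since this equals -1 mod 167, Wilson confirms 167 is prime.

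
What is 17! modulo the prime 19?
(18)! = (17)! × (18) ≡ -1 mod 19. So (17)! ≡ -1 × (18)^(-1) ≡ (-1)×(-1) = 1 mod 19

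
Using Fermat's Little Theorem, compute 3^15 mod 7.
By Fermat: 3^{6} ≡ 1 (mod 7). 15 = 2×6 + 3. So 3^{15} ≡ 3^{3} ≡ 6 (mod 7)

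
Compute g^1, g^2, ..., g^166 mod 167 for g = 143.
143^1, 143^2, ..., 143^{166} mod 167: [143, 75, 37, 114, 103, 33, 43, 137, 52, 88, 59, 87, 83, 12, 46, 65, 110, 32, 67, 62, 15, 141, 123, 54, 40, 42, 161, 144, 51, 112, 151, 50, 136, 76, 13, 22, 140, 147, 146, 3, 95, 58, 111, 8, 142, 99, 129, 77, 156, 97, 10, 94, 82, 36, 138, 28, 163, 96, 34, 19, 45, 89, 35, 162, 120, 126, 149, 98, 153, 2, 119, 150, 74, 61, 39, 66, 86, 107, 104, 9, 118, 7, 166, 24, 92, 130, 53, 64, 134, 124, 30, 115, 79, 108, 80, 84, 155, 121, 102, 57, 135, 100, 105, 152, 26, 44, 113, 127, 125, 6, 23, 116, 55, 16, 117, 31, 91, 154, 145, 27, 20, 21, 164, 72, 109, 56, 159, 25, 68, 38, 90, 11, 70, 157, 73, 85, 131, 29, 139, 4, 71, 133, 148, 122, 78, 132, 5, 47, 41, 18, 69, 14, 165, 48, 17, 93, 106, 128, 101, 81, 60, 63, 158, 49, 160, 1]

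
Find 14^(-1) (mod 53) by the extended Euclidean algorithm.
Extended GCD: 14(19) + 53(-5) = 1. So 14^(-1) ≡ 19 (mod 53). Verify: 14 × 19 = 266 ≡ 1 (mod 53)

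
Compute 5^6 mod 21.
By repeated squaring mod 21: 5^{1}≡5, 5^{2}≡4, 5^{4}≡16. Then 5^{6} = 5^{4+2} ≡ 16 × 4 ≡ 1 mod 21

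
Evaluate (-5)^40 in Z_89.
By repeated squaring (mod 89): (-5)^{1}≡84, (-5)^{2}≡25, (-5)^{4}≡2, (-5)^{8}≡4, (-5)^{16}≡16, (-5)^{32}≡78. Then (-5)^{40} = (-5)^{32+8} ≡ 78 × 4 ≡ 45 (mod 89)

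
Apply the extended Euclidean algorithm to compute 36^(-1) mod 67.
Extended GCD: 36(-13) + 67(7) = 1. So 36^(-1) ≡ -13 ≡ 54 (mod 67). Verify: 36 × 54 = 1944 ≡ 1 (mod 67)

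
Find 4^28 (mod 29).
Using Fermat: 4^{28} ≡ 1 (mod 29). 28 ≡ 0 (mod 28). So 4^{28} ≡ 4^{0} ≡ 1 (mod 29)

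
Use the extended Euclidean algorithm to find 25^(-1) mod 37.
Extended GCD: 25(3) + 37(-2) = 1. So 25^(-1) ≡ 3 mod 37. Verify: 25 × 3 = 75 ≡ 1 mod 37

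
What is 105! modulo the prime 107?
(106)! = (105)! × (106) ≡ -1 (mod 107). So (105)! ≡ -1 × (106)^(-1) ≡ (-1)×(-1) = 1 (mod 107)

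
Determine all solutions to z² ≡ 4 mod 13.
The square roots of 4 mod 13 are 11 and 2. Verify: 11² = 121 ≡ 4 mod 13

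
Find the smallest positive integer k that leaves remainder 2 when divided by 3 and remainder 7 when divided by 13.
M = 3 × 13 = 39. M₁ = 13, y₁ ≡ 1 (mod 3). M₂ = 3, y₂ ≡ 9 (mod 13). k = 2×13×1 + 7×3×9 ≡ 20 (mod 39)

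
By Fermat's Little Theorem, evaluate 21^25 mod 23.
By Fermat: 21^{22} ≡ 1 mod 23. So 21^{25} = 21^{22} · 21^{3} ≡ 21^{3} ≡ 15 mod 23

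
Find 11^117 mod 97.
Using Fermat: 11^{96} ≡ 1 mod 97. 117 ≡ 21 mod 96. So 11^{117} ≡ 11^{21} ≡ 18 mod 97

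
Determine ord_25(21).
Powers of 21 mod 25: 21^1≡21, 21^2≡16, 21^3≡11, 21^4≡6, 21^5≡1. ord_25(21) = 5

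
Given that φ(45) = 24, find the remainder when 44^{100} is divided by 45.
By Euler: 44^{24} ≡ 1 mod 45 since gcd(44, 45) = 1. 100 = 4×24 + 4. So 44^{100} ≡ 44^{4} ≡ 1 mod 45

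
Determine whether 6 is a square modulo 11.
By Euler's criterion: 6^{5} ≡ 10 mod 11. Since this equals -1 (≡ 10), 6 is not a QR.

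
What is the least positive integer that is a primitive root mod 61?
g = 2. For each prime q|60: 2^{30}≡60, 2^{20}≡47, 2^{12}≡9, none ≡ 1, so ord_61(2) = 60 and 2 is a primitive root.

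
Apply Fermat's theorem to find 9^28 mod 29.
By Fermat's Little Theorem, 9^{28} ≡ 1 mod 29 since 29 is prime and gcd(9, 29) = 1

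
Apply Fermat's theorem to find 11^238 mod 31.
By Fermat: 11^{30} ≡ 1 mod 31. 238 ≡ 28 mod 30. So 11^{238} ≡ 11^{28} ≡ 10 mod 31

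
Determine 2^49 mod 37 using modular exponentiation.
Using Fermat: 2^{36} ≡ 1 (mod 37). 49 ≡ 13 (mod 36). So 2^{49} ≡ 2^{13} ≡ 15 (mod 37)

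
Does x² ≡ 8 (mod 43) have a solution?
By Euler's criterion: 8^{21} ≡ 42 (mod 43). Since this equals -1 (≡ 42), 8 is not a QR.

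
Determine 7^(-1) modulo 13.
Since 13 is prime, by Fermat 7^(-1) ≡ 7^{11} ≡ 2 mod 13. Verify: 7 × 2 = 14 ≡ 1 mod 13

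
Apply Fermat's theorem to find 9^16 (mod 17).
By Fermat's Little Theorem, 9^{16} ≡ 1 (mod 17) since 17 is prime and gcd(9, 17) = 1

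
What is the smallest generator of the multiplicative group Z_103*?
g = 5. For each prime q|102: 5^{51}≡102, 5^{34}≡56, 5^{6}≡72, none ≡ 1, so ord_103(5) = 102 and 5 is a primitive root.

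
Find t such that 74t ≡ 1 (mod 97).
Since 97 is prime, by Fermat 74^(-1) ≡ 74^{95} ≡ 59 (mod 97). Verify: 74 × 59 = 4366 ≡ 1 (mod 97)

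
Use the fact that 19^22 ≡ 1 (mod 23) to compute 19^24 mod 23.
By Fermat: 19^{22} ≡ 1 (mod 23). So 19^{24} = 19^{22} · 19^{2} ≡ 19^{2} ≡ 16 (mod 23)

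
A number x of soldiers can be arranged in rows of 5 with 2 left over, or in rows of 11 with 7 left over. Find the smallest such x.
M = 5 × 11 = 55. M₁ = 11, y₁ ≡ 1 (mod 5). M₂ = 5, y₂ ≡ 9 (mod 11). x = 2×11×1 + 7×5×9 ≡ 7 (mod 55)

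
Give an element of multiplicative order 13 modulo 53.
10 has order 13 mod 53 since 10^{13} ≡ 1 (mod 53) and no smaller power works.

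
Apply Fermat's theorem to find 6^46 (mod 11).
By Fermat: 6^{10} ≡ 1 (mod 11). 46 = 4×10 + 6. So 6^{46} ≡ 6^{6} ≡ 5 (mod 11)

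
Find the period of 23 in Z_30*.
Powers of 23 mod 30: 23^1≡23, 23^2≡19, 23^3≡17, 23^4≡1. Order = 4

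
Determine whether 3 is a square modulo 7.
By Euler's criterion: 3^{3} ≡ 6 mod 7. Since this equals -1 (≡ 6), 3 is not a QR.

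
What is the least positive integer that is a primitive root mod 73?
g = 5. Powers: [5, 25, 52, 41, 59, 3, 15, ...] generates all 72 non-zero residues.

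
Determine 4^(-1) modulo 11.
Since 11 is prime, by Fermat 4^(-1) ≡ 4^{9} ≡ 3 (mod 11). Verify: 4 × 3 = 12 ≡ 1 (mod 11)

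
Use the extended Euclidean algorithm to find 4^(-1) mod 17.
Extended GCD: 4(-4) + 17(1) = 1. So 4^(-1) ≡ -4 ≡ 13 (mod 17). Verify: 4 × 13 = 52 ≡ 1 (mod 17)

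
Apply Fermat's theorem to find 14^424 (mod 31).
By Fermat: 14^{30} ≡ 1 (mod 31). 424 ≡ 4 (mod 30). So 14^{424} ≡ 14^{4} ≡ 7 (mod 31)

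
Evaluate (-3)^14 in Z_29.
By repeated squaring mod 29: (-3)^{1}≡26, (-3)^{2}≡9, (-3)^{4}≡23, (-3)^{8}≡7. Then (-3)^{14} = (-3)^{8+4+2} ≡ 7 × 23 × 9 ≡ 28 mod 29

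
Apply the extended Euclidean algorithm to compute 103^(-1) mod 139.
Extended GCD: 103(27) + 139(-20) = 1. So 103^(-1) ≡ 27 (mod 139). Verify: 103 × 27 = 2781 ≡ 1 (mod 139)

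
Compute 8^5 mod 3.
Using Fermat: 8^{2} ≡ 1 (mod 3). 5 ≡ 1 (mod 2). So 8^{5} ≡ 8^{1} ≡ 2 (mod 3)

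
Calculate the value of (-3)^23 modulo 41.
By repeated squaring (mod 41): (-3)^{1}≡38, (-3)^{2}≡9, (-3)^{4}≡40, (-3)^{8}≡1, (-3)^{16}≡1. Then (-3)^{23} = (-3)^{16+4+2+1} ≡ 1 × 40 × 9 × 38 ≡ 27 (mod 41)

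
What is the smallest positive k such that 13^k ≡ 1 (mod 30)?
Powers of 13 mod 30: 13^1≡13, 13^2≡19, 13^3≡7, 13^4≡1. Order = 4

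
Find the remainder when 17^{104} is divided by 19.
By Fermat: 17^{18} ≡ 1 mod 19. 104 = 5×18 + 14. So 17^{104} ≡ 17^{14} ≡ 6 mod 19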